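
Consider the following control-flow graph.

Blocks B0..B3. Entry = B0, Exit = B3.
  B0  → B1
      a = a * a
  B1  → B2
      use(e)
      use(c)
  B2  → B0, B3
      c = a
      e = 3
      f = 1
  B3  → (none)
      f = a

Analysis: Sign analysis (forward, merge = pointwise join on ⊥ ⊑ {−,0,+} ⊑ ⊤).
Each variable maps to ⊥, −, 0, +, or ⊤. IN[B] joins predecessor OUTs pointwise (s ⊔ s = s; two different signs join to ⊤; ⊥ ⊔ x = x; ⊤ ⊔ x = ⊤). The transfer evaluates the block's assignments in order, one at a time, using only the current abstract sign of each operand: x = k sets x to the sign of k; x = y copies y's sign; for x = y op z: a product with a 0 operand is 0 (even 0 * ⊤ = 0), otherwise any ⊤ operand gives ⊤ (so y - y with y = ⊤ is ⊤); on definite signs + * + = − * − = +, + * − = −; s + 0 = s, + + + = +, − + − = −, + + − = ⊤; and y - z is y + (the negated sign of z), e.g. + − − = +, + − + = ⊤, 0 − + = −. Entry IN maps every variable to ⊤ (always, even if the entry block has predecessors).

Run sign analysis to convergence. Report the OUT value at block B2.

Converged values:
  B0:  IN=(all ⊤)  OUT=(all ⊤)
  B1:  IN=(all ⊤)  OUT=(all ⊤)
  B2:  IN=(all ⊤)  OUT={e:+, f:+; rest ⊤}
  B3:  IN={e:+, f:+; rest ⊤}  OUT={e:+; rest ⊤}

Merge at B2: IN[B2] = OUT[B1] = {a: ⊤, b: ⊤, c: ⊤, d: ⊤, e: ⊤, f: ⊤}
Applying B2's transfer function to that IN value gives OUT[B2] (row B2 above).

Answer: {a: ⊤, b: ⊤, c: ⊤, d: ⊤, e: +, f: +}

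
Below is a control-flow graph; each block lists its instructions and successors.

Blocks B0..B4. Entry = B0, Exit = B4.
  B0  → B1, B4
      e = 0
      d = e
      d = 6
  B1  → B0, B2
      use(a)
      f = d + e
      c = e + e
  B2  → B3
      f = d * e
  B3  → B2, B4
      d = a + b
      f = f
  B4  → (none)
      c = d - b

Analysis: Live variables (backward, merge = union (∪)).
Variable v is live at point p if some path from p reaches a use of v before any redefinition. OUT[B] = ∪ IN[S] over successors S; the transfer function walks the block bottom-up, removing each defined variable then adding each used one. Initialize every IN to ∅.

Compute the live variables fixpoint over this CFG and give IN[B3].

Fixpoint table:
  B0:   IN={a, b}   OUT={a, b, d, e}
  B1:   IN={a, b, d, e}   OUT={a, b, d, e}
  B2:   IN={a, b, d, e}   OUT={a, b, e, f}
  B3:   IN={a, b, e, f}   OUT={a, b, d, e}
  B4:   IN={b, d}   OUT={}

Merge at B3: OUT[B3] = IN[B2] ⊔ IN[B4] = {a, b, d, e}
Applying B3's transfer function to that OUT value gives IN[B3] (row B3 above).

Answer: {a, b, e, f}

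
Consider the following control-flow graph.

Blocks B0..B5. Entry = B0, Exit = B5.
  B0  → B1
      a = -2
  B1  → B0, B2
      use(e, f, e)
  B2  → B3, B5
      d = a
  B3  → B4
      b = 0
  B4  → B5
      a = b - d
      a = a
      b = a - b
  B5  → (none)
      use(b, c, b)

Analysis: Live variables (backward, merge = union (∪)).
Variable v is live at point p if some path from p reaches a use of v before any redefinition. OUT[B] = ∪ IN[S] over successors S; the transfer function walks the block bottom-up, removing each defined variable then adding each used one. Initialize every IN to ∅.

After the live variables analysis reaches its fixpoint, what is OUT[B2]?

Per-block solution:
  B0:   IN={b, c, e, f}   OUT={a, b, c, e, f}
  B1:   IN={a, b, c, e, f}   OUT={a, b, c, e, f}
  B2:   IN={a, b, c}   OUT={b, c, d}
  B3:   IN={c, d}   OUT={b, c, d}
  B4:   IN={b, c, d}   OUT={b, c}
  B5:   IN={b, c}   OUT={}

Merge at B2: OUT[B2] = IN[B3] ⊔ IN[B5] = {b, c, d}

Answer: {b, c, d}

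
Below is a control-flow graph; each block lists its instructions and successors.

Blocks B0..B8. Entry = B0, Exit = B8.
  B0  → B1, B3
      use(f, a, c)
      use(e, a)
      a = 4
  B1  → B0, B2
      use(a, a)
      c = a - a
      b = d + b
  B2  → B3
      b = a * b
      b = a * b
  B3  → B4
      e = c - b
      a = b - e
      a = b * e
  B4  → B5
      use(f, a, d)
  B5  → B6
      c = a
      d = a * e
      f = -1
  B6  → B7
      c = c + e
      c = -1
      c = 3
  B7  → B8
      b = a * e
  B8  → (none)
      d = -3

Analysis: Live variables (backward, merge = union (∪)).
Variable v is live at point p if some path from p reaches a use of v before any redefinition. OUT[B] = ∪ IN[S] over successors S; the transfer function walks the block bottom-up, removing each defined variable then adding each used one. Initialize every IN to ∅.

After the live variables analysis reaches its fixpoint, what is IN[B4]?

Converged values:
  B0:  IN={a, b, c, d, e, f}  OUT={a, b, c, d, e, f}
  B1:  IN={a, b, d, e, f}  OUT={a, b, c, d, e, f}
  B2:  IN={a, b, c, d, f}  OUT={b, c, d, f}
  B3:  IN={b, c, d, f}  OUT={a, d, e, f}
  B4:  IN={a, d, e, f}  OUT={a, e}
  B5:  IN={a, e}  OUT={a, c, e}
  B6:  IN={a, c, e}  OUT={a, e}
  B7:  IN={a, e}  OUT={}
  B8:  IN={}  OUT={}

Merge at B4: OUT[B4] = IN[B5] = {a, e}
Applying B4's transfer function to that OUT value gives IN[B4] (row B4 above).

Answer: {a, d, e, f}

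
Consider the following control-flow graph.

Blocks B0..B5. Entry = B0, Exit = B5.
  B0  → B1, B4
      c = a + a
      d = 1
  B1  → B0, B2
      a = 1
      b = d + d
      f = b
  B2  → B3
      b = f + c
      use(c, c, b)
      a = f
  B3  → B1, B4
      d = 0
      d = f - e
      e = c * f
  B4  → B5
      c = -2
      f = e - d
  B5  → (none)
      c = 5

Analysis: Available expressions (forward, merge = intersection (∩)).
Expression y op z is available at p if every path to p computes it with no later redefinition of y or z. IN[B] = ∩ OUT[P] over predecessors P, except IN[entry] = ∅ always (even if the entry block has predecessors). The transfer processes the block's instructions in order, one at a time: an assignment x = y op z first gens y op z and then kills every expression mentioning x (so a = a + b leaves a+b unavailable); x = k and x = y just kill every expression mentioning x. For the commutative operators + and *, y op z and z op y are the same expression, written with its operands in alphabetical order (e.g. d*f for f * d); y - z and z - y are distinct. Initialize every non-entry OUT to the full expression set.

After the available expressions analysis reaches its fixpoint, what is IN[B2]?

Per-block solution:
  B0: | IN={} | OUT={a+a}
  B1: | IN={} | OUT={d+d}
  B2: | IN={d+d} | OUT={c+f, d+d}
  B3: | IN={c+f, d+d} | OUT={c*f, c+f}
  B4: | IN={} | OUT={e-d}
  B5: | IN={e-d} | OUT={e-d}

Merge at B2: IN[B2] = OUT[B1] = {d+d}

Answer: {d+d}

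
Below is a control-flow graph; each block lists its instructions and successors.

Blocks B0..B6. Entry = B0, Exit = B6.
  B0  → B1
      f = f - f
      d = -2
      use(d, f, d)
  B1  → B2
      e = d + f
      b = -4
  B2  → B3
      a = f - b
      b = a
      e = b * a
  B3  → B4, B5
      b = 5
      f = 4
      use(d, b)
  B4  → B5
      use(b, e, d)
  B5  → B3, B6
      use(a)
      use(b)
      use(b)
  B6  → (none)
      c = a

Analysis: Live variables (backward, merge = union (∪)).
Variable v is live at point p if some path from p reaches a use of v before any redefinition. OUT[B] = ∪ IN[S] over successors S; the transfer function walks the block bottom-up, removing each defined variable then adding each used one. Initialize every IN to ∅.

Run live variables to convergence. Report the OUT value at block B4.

Fixpoint table:
  B0: | IN={f} | OUT={d, f}
  B1: | IN={d, f} | OUT={b, d, f}
  B2: | IN={b, d, f} | OUT={a, d, e}
  B3: | IN={a, d, e} | OUT={a, b, d, e}
  B4: | IN={a, b, d, e} | OUT={a, b, d, e}
  B5: | IN={a, b, d, e} | OUT={a, d, e}
  B6: | IN={a} | OUT={}

Merge at B4: OUT[B4] = IN[B5] = {a, b, d, e}

Answer: {a, b, d, e}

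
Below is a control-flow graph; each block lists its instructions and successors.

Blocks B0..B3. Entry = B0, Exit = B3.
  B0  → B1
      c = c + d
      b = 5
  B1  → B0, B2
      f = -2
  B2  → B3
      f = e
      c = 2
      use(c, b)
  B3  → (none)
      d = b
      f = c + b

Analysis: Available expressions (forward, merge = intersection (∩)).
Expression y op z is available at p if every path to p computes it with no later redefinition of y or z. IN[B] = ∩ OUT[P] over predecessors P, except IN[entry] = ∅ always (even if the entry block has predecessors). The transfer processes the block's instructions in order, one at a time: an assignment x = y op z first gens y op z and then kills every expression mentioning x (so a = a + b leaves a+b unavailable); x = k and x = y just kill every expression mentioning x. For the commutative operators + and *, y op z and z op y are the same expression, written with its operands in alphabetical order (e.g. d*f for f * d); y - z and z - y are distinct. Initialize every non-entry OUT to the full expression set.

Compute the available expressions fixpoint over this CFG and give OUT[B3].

Converged values:
  B0: | IN={} | OUT={}
  B1: | IN={} | OUT={}
  B2: | IN={} | OUT={}
  B3: | IN={} | OUT={b+c}

Merge at B3: IN[B3] = OUT[B2] = {}
Applying B3's transfer function to that IN value gives OUT[B3] (row B3 above).

Answer: {b+c}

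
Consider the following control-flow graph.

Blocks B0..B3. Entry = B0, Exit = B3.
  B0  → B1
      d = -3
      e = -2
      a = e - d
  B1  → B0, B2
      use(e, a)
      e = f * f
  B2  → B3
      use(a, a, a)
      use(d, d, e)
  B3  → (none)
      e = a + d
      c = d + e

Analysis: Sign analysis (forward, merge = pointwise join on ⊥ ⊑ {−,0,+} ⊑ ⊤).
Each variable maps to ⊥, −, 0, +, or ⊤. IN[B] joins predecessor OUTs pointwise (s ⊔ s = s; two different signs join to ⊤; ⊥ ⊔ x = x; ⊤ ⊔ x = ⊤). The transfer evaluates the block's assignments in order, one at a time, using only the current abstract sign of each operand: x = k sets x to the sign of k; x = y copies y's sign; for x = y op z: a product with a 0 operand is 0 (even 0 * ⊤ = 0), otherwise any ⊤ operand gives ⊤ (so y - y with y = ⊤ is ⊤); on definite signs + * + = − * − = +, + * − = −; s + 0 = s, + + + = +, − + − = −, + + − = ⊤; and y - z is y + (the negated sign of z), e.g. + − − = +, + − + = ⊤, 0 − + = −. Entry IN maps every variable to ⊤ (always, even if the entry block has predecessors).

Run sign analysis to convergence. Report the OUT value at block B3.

Answer: {a: ⊤, b: ⊤, c: ⊤, d: -, e: ⊤, f: ⊤}

Working:
Converged values:
  B0:   IN=(all ⊤)   OUT={d:-, e:-; rest ⊤}
  B1:   IN={d:-, e:-; rest ⊤}   OUT={d:-; rest ⊤}
  B2:   IN={d:-; rest ⊤}   OUT={d:-; rest ⊤}
  B3:   IN={d:-; rest ⊤}   OUT={d:-; rest ⊤}

Merge at B3: IN[B3] = OUT[B2] = {a: ⊤, b: ⊤, c: ⊤, d: -, e: ⊤, f: ⊤}
Applying B3's transfer function to that IN value gives OUT[B3] (row B3 above).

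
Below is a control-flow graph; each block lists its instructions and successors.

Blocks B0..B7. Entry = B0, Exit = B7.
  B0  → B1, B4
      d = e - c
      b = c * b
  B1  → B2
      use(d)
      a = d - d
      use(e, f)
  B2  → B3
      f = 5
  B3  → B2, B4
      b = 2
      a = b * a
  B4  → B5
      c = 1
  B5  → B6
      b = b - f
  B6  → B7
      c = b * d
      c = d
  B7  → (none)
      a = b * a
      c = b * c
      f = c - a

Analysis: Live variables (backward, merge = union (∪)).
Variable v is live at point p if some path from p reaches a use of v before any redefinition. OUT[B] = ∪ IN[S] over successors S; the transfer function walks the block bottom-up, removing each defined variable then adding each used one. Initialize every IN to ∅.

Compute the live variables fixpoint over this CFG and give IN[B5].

Per-block solution:
  B0:  IN={a, b, c, e, f}  OUT={a, b, d, e, f}
  B1:  IN={d, e, f}  OUT={a, d}
  B2:  IN={a, d}  OUT={a, d, f}
  B3:  IN={a, d, f}  OUT={a, b, d, f}
  B4:  IN={a, b, d, f}  OUT={a, b, d, f}
  B5:  IN={a, b, d, f}  OUT={a, b, d}
  B6:  IN={a, b, d}  OUT={a, b, c}
  B7:  IN={a, b, c}  OUT={}

Merge at B5: OUT[B5] = IN[B6] = {a, b, d}
Applying B5's transfer function to that OUT value gives IN[B5] (row B5 above).

Answer: {a, b, d, f}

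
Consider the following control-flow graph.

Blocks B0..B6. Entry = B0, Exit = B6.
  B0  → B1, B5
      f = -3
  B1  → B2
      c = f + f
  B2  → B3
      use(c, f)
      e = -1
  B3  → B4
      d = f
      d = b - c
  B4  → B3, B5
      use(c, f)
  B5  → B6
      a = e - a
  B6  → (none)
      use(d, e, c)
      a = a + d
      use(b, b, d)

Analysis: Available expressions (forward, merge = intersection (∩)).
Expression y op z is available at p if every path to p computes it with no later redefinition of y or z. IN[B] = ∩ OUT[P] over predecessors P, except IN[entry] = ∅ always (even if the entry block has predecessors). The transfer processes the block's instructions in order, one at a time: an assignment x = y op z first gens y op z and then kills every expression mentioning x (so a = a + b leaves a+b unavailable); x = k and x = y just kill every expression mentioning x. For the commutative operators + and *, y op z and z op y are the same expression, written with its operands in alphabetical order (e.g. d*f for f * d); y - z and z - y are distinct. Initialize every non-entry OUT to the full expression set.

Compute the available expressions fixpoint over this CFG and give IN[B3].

Per-block solution:
  B0: | IN={} | OUT={}
  B1: | IN={} | OUT={f+f}
  B2: | IN={f+f} | OUT={f+f}
  B3: | IN={f+f} | OUT={b-c, f+f}
  B4: | IN={b-c, f+f} | OUT={b-c, f+f}
  B5: | IN={} | OUT={}
  B6: | IN={} | OUT={}

Merge at B3: IN[B3] = OUT[B2] ∩ OUT[B4] = {f+f}

Answer: {f+f}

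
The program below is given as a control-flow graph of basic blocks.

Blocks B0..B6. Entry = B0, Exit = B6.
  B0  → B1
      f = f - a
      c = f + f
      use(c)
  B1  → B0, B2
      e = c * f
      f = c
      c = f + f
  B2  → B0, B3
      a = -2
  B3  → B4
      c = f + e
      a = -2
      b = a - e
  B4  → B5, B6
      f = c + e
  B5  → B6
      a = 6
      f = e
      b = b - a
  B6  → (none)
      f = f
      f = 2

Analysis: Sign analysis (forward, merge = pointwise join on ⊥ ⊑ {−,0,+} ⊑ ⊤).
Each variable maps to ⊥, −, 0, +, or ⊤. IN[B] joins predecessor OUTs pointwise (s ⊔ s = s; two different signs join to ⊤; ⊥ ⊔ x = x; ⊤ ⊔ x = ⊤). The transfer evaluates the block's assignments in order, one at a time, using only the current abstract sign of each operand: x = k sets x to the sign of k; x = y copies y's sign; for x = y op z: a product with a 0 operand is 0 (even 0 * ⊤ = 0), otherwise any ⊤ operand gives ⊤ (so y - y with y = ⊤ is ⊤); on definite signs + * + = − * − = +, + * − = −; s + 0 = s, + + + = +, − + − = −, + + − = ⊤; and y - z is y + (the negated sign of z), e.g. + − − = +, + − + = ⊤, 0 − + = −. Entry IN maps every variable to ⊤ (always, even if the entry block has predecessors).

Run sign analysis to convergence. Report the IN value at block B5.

Per-block solution:
  B0: | IN=(all ⊤) | OUT=(all ⊤)
  B1: | IN=(all ⊤) | OUT=(all ⊤)
  B2: | IN=(all ⊤) | OUT={a:-; rest ⊤}
  B3: | IN={a:-; rest ⊤} | OUT={a:-; rest ⊤}
  B4: | IN={a:-; rest ⊤} | OUT={a:-; rest ⊤}
  B5: | IN={a:-; rest ⊤} | OUT={a:+; rest ⊤}
  B6: | IN=(all ⊤) | OUT={f:+; rest ⊤}

Merge at B5: IN[B5] = OUT[B4] = {a: -, b: ⊤, c: ⊤, d: ⊤, e: ⊤, f: ⊤}

Answer: {a: -, b: ⊤, c: ⊤, d: ⊤, e: ⊤, f: ⊤}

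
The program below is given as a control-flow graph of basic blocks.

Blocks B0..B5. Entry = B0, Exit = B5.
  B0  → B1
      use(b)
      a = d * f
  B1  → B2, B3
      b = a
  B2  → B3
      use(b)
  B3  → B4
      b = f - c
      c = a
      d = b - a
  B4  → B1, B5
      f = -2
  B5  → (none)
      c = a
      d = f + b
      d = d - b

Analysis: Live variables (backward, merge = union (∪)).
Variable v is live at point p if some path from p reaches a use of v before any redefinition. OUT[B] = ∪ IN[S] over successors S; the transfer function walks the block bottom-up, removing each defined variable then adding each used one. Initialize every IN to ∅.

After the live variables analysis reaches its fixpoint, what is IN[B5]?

Answer: {a, b, f}

Derivation:
Per-block solution:
  B0: | IN={b, c, d, f} | OUT={a, c, f}
  B1: | IN={a, c, f} | OUT={a, b, c, f}
  B2: | IN={a, b, c, f} | OUT={a, c, f}
  B3: | IN={a, c, f} | OUT={a, b, c}
  B4: | IN={a, b, c} | OUT={a, b, c, f}
  B5: | IN={a, b, f} | OUT={}

B5 is the boundary node: OUT[B5] = {}
Applying B5's transfer function to that OUT value gives IN[B5] (row B5 above).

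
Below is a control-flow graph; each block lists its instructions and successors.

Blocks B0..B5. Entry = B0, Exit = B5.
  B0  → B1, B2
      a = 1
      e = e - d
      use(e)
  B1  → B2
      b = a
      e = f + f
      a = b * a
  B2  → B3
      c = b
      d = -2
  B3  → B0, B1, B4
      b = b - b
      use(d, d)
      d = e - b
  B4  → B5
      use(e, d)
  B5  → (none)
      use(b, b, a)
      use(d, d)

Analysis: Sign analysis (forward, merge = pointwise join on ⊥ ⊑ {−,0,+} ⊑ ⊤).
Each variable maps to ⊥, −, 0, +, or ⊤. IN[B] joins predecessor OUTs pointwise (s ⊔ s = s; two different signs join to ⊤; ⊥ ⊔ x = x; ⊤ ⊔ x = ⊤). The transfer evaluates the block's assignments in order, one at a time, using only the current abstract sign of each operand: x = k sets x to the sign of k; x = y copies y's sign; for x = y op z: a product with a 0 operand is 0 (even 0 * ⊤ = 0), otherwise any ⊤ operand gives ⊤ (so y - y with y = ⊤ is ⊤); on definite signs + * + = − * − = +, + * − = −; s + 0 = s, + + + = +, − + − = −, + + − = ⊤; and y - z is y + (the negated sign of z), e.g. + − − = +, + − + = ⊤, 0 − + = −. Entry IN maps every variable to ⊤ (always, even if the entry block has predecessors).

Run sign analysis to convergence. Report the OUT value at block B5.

Answer: {a: +, b: ⊤, c: ⊤, d: ⊤, e: ⊤, f: ⊤}

Derivation:
Per-block solution:
  B0:   IN=(all ⊤)   OUT={a:+; rest ⊤}
  B1:   IN={a:+; rest ⊤}   OUT={a:+, b:+; rest ⊤}
  B2:   IN={a:+; rest ⊤}   OUT={a:+, d:-; rest ⊤}
  B3:   IN={a:+, d:-; rest ⊤}   OUT={a:+; rest ⊤}
  B4:   IN={a:+; rest ⊤}   OUT={a:+; rest ⊤}
  B5:   IN={a:+; rest ⊤}   OUT={a:+; rest ⊤}

Merge at B5: IN[B5] = OUT[B4] = {a: +, b: ⊤, c: ⊤, d: ⊤, e: ⊤, f: ⊤}
Applying B5's transfer function to that IN value gives OUT[B5] (row B5 above).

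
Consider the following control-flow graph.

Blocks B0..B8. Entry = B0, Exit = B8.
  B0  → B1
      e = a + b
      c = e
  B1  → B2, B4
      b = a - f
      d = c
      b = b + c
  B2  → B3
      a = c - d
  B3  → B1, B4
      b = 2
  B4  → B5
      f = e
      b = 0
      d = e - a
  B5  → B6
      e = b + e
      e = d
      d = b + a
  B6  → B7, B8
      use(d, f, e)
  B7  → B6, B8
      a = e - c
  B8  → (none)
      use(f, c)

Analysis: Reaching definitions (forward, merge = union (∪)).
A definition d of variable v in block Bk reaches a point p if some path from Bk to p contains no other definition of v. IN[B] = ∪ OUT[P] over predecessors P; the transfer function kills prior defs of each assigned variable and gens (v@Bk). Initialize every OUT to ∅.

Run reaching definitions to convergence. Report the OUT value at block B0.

Fixpoint table:
  B0:  IN={}  OUT={c@B0, e@B0}
  B1:  IN={a@B2, b@B3, c@B0, d@B1, e@B0}  OUT={a@B2, b@B1, c@B0, d@B1, e@B0}
  B2:  IN={a@B2, b@B1, c@B0, d@B1, e@B0}  OUT={a@B2, b@B1, c@B0, d@B1, e@B0}
  B3:  IN={a@B2, b@B1, c@B0, d@B1, e@B0}  OUT={a@B2, b@B3, c@B0, d@B1, e@B0}
  B4:  IN={a@B2, b@B1, b@B3, c@B0, d@B1, e@B0}  OUT={a@B2, b@B4, c@B0, d@B4, e@B0, f@B4}
  B5:  IN={a@B2, b@B4, c@B0, d@B4, e@B0, f@B4}  OUT={a@B2, b@B4, c@B0, d@B5, e@B5, f@B4}
  B6:  IN={a@B2, a@B7, b@B4, c@B0, d@B5, e@B5, f@B4}  OUT={a@B2, a@B7, b@B4, c@B0, d@B5, e@B5, f@B4}
  B7:  IN={a@B2, a@B7, b@B4, c@B0, d@B5, e@B5, f@B4}  OUT={a@B7, b@B4, c@B0, d@B5, e@B5, f@B4}
  B8:  IN={a@B2, a@B7, b@B4, c@B0, d@B5, e@B5, f@B4}  OUT={a@B2, a@B7, b@B4, c@B0, d@B5, e@B5, f@B4}

B0 is the boundary node: IN[B0] = {}
Applying B0's transfer function to that IN value gives OUT[B0] (row B0 above).

Answer: {c@B0, e@B0}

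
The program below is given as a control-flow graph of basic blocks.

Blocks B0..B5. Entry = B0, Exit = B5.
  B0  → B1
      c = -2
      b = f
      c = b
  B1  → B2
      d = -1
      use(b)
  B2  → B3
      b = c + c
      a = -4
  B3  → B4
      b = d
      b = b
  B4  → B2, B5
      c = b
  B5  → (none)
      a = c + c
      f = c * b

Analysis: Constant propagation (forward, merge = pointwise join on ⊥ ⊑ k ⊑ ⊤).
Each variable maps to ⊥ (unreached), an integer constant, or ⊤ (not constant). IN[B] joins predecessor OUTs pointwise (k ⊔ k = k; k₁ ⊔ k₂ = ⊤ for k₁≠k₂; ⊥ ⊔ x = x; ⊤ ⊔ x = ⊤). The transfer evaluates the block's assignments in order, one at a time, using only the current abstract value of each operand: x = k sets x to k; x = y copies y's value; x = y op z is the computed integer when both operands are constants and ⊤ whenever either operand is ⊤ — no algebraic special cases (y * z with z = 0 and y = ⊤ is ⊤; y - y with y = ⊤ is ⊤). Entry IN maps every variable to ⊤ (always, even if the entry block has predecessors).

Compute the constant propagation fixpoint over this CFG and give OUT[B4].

Fixpoint table:
  B0: | IN=(all ⊤) | OUT=(all ⊤)
  B1: | IN=(all ⊤) | OUT={d:-1; rest ⊤}
  B2: | IN={d:-1; rest ⊤} | OUT={a:-4, d:-1; rest ⊤}
  B3: | IN={a:-4, d:-1; rest ⊤} | OUT={a:-4, b:-1, d:-1; rest ⊤}
  B4: | IN={a:-4, b:-1, d:-1; rest ⊤} | OUT={a:-4, b:-1, c:-1, d:-1; rest ⊤}
  B5: | IN={a:-4, b:-1, c:-1, d:-1; rest ⊤} | OUT={a:-2, b:-1, c:-1, d:-1, f:1; rest ⊤}

Merge at B4: IN[B4] = OUT[B3] = {a: -4, b: -1, c: ⊤, d: -1, e: ⊤, f: ⊤}
Applying B4's transfer function to that IN value gives OUT[B4] (row B4 above).

Answer: {a: -4, b: -1, c: -1, d: -1, e: ⊤, f: ⊤}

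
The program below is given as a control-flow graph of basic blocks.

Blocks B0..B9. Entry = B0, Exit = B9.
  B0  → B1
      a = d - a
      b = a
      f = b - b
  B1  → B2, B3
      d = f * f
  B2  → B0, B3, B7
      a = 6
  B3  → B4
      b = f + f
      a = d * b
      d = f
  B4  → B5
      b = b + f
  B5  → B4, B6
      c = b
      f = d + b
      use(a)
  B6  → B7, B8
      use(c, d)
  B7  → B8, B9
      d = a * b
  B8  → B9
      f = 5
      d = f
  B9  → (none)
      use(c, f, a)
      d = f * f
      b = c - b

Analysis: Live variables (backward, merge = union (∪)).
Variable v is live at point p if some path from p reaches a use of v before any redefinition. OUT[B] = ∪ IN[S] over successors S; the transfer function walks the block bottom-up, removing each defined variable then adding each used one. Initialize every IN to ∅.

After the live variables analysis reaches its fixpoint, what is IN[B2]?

Converged values:
  B0:   IN={a, c, d}   OUT={b, c, f}
  B1:   IN={b, c, f}   OUT={b, c, d, f}
  B2:   IN={b, c, d, f}   OUT={a, b, c, d, f}
  B3:   IN={d, f}   OUT={a, b, d, f}
  B4:   IN={a, b, d, f}   OUT={a, b, d}
  B5:   IN={a, b, d}   OUT={a, b, c, d, f}
  B6:   IN={a, b, c, d, f}   OUT={a, b, c, f}
  B7:   IN={a, b, c, f}   OUT={a, b, c, f}
  B8:   IN={a, b, c}   OUT={a, b, c, f}
  B9:   IN={a, b, c, f}   OUT={}

Merge at B2: OUT[B2] = IN[B0] ⊔ IN[B3] ⊔ IN[B7] = {a, b, c, d, f}
Applying B2's transfer function to that OUT value gives IN[B2] (row B2 above).

Answer: {b, c, d, f}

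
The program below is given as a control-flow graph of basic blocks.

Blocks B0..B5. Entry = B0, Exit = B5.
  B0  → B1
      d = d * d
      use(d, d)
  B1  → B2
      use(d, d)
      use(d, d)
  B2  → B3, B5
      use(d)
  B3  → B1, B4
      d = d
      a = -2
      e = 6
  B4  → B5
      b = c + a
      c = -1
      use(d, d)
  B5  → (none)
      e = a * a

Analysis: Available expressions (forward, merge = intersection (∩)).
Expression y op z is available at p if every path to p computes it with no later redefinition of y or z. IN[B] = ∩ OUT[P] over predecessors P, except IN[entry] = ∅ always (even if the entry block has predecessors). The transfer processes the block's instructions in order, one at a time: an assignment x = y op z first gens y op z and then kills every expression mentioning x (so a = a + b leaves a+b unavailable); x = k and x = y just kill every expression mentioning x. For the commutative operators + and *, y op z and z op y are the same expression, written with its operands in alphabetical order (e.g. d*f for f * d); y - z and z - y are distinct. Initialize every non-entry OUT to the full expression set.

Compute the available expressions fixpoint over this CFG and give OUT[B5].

Answer: {a*a}

Derivation:
Fixpoint table:
  B0: | IN={} | OUT={}
  B1: | IN={} | OUT={}
  B2: | IN={} | OUT={}
  B3: | IN={} | OUT={}
  B4: | IN={} | OUT={}
  B5: | IN={} | OUT={a*a}

Merge at B5: IN[B5] = OUT[B2] ∩ OUT[B4] = {}
Applying B5's transfer function to that IN value gives OUT[B5] (row B5 above).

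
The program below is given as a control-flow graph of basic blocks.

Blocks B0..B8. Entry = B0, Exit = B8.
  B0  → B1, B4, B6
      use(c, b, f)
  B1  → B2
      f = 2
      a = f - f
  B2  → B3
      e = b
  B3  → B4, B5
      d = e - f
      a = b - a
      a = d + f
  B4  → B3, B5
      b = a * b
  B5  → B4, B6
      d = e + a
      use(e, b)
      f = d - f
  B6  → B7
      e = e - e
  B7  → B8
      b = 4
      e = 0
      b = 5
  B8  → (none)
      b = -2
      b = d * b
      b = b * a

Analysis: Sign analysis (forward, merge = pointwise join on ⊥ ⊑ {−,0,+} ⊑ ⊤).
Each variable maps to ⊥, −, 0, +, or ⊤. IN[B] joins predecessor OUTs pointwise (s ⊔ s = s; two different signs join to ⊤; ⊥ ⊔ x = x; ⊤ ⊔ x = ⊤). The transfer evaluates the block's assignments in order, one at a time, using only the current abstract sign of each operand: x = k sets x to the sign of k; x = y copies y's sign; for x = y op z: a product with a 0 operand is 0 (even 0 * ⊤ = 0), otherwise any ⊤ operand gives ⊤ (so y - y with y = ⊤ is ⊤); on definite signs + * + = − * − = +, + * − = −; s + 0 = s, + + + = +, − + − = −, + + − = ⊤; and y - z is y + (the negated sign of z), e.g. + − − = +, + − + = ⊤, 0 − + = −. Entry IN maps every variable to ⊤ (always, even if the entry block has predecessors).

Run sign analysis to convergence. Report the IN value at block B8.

Answer: {a: ⊤, b: +, c: ⊤, d: ⊤, e: 0, f: ⊤}

Working:
Per-block solution:
  B0:  IN=(all ⊤)  OUT=(all ⊤)
  B1:  IN=(all ⊤)  OUT={f:+; rest ⊤}
  B2:  IN={f:+; rest ⊤}  OUT={f:+; rest ⊤}
  B3:  IN=(all ⊤)  OUT=(all ⊤)
  B4:  IN=(all ⊤)  OUT=(all ⊤)
  B5:  IN=(all ⊤)  OUT=(all ⊤)
  B6:  IN=(all ⊤)  OUT=(all ⊤)
  B7:  IN=(all ⊤)  OUT={b:+, e:0; rest ⊤}
  B8:  IN={b:+, e:0; rest ⊤}  OUT={e:0; rest ⊤}

Merge at B8: IN[B8] = OUT[B7] = {a: ⊤, b: +, c: ⊤, d: ⊤, e: 0, f: ⊤}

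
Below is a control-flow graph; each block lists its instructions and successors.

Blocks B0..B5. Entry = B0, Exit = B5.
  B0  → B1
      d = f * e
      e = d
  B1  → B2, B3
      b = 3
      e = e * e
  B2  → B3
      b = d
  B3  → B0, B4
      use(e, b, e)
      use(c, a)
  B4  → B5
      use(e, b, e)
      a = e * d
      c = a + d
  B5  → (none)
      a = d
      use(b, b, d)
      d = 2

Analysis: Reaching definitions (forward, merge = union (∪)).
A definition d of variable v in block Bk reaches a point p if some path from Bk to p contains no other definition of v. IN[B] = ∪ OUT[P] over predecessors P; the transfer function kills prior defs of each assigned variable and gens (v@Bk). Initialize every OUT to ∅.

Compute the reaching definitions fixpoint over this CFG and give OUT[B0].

Fixpoint table:
  B0:   IN={b@B1, b@B2, d@B0, e@B1}   OUT={b@B1, b@B2, d@B0, e@B0}
  B1:   IN={b@B1, b@B2, d@B0, e@B0}   OUT={b@B1, d@B0, e@B1}
  B2:   IN={b@B1, d@B0, e@B1}   OUT={b@B2, d@B0, e@B1}
  B3:   IN={b@B1, b@B2, d@B0, e@B1}   OUT={b@B1, b@B2, d@B0, e@B1}
  B4:   IN={b@B1, b@B2, d@B0, e@B1}   OUT={a@B4, b@B1, b@B2, c@B4, d@B0, e@B1}
  B5:   IN={a@B4, b@B1, b@B2, c@B4, d@B0, e@B1}   OUT={a@B5, b@B1, b@B2, c@B4, d@B5, e@B1}

Merge at B0 (entry node, so the boundary value {} is joined with the incoming edge(s)): IN[B0] = {} ⊔ OUT[B3] = {b@B1, b@B2, d@B0, e@B1}
Applying B0's transfer function to that IN value gives OUT[B0] (row B0 above).

Answer: {b@B1, b@B2, d@B0, e@B0}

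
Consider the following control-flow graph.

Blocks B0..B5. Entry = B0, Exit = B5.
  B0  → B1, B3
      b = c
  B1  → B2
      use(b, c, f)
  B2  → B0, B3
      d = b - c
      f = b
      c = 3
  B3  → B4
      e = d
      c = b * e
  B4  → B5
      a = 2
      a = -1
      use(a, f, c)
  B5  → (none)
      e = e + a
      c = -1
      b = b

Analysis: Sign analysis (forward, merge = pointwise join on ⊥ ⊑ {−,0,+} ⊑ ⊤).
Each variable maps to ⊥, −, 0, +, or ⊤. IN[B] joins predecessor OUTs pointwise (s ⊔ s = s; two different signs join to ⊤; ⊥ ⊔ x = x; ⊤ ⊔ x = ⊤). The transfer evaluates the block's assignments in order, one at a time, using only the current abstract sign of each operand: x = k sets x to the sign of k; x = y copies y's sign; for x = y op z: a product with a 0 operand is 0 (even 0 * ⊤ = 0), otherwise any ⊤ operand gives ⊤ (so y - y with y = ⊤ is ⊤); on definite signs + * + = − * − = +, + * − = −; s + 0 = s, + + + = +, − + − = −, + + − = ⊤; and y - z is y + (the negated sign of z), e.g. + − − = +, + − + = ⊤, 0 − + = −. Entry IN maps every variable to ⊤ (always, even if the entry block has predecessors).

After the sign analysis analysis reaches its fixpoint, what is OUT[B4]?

Answer: {a: -, b: ⊤, c: ⊤, d: ⊤, e: ⊤, f: ⊤}

Working:
Converged values:
  B0:  IN=(all ⊤)  OUT=(all ⊤)
  B1:  IN=(all ⊤)  OUT=(all ⊤)
  B2:  IN=(all ⊤)  OUT={c:+; rest ⊤}
  B3:  IN=(all ⊤)  OUT=(all ⊤)
  B4:  IN=(all ⊤)  OUT={a:-; rest ⊤}
  B5:  IN={a:-; rest ⊤}  OUT={a:-, c:-; rest ⊤}

Merge at B4: IN[B4] = OUT[B3] = {a: ⊤, b: ⊤, c: ⊤, d: ⊤, e: ⊤, f: ⊤}
Applying B4's transfer function to that IN value gives OUT[B4] (row B4 above).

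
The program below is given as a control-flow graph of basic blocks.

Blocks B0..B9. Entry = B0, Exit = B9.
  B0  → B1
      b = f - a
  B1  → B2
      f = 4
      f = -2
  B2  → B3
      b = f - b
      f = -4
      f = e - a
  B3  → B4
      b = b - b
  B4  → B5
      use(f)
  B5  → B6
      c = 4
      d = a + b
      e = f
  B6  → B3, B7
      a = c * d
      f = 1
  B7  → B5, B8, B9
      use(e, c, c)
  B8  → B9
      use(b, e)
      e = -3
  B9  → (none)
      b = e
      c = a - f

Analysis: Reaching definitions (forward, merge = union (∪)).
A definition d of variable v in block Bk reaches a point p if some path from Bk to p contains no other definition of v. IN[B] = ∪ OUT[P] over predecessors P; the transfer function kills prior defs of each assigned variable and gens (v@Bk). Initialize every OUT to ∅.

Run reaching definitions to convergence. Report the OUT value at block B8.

Converged values:
  B0:  IN={}  OUT={b@B0}
  B1:  IN={b@B0}  OUT={b@B0, f@B1}
  B2:  IN={b@B0, f@B1}  OUT={b@B2, f@B2}
  B3:  IN={a@B6, b@B2, b@B3, c@B5, d@B5, e@B5, f@B2, f@B6}  OUT={a@B6, b@B3, c@B5, d@B5, e@B5, f@B2, f@B6}
  B4:  IN={a@B6, b@B3, c@B5, d@B5, e@B5, f@B2, f@B6}  OUT={a@B6, b@B3, c@B5, d@B5, e@B5, f@B2, f@B6}
  B5:  IN={a@B6, b@B3, c@B5, d@B5, e@B5, f@B2, f@B6}  OUT={a@B6, b@B3, c@B5, d@B5, e@B5, f@B2, f@B6}
  B6:  IN={a@B6, b@B3, c@B5, d@B5, e@B5, f@B2, f@B6}  OUT={a@B6, b@B3, c@B5, d@B5, e@B5, f@B6}
  B7:  IN={a@B6, b@B3, c@B5, d@B5, e@B5, f@B6}  OUT={a@B6, b@B3, c@B5, d@B5, e@B5, f@B6}
  B8:  IN={a@B6, b@B3, c@B5, d@B5, e@B5, f@B6}  OUT={a@B6, b@B3, c@B5, d@B5, e@B8, f@B6}
  B9:  IN={a@B6, b@B3, c@B5, d@B5, e@B5, e@B8, f@B6}  OUT={a@B6, b@B9, c@B9, d@B5, e@B5, e@B8, f@B6}

Merge at B8: IN[B8] = OUT[B7] = {a@B6, b@B3, c@B5, d@B5, e@B5, f@B6}
Applying B8's transfer function to that IN value gives OUT[B8] (row B8 above).

Answer: {a@B6, b@B3, c@B5, d@B5, e@B8, f@B6}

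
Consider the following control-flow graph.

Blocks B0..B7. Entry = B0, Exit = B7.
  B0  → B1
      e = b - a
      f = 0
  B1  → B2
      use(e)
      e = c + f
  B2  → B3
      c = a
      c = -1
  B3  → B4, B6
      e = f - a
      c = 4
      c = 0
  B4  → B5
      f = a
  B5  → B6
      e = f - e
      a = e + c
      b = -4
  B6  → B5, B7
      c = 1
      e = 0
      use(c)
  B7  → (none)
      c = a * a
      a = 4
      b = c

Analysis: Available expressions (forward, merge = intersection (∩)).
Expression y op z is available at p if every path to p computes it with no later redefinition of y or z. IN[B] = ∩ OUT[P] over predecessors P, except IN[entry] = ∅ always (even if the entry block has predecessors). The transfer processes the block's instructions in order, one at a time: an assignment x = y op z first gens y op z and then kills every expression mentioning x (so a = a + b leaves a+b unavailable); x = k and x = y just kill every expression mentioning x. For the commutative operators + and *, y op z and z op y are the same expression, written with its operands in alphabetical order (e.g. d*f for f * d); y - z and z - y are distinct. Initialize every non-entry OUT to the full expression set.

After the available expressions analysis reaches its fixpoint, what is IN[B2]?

Converged values:
  B0:   IN={}   OUT={b-a}
  B1:   IN={b-a}   OUT={b-a, c+f}
  B2:   IN={b-a, c+f}   OUT={b-a}
  B3:   IN={b-a}   OUT={b-a, f-a}
  B4:   IN={b-a, f-a}   OUT={b-a}
  B5:   IN={}   OUT={c+e}
  B6:   IN={}   OUT={}
  B7:   IN={}   OUT={}

Merge at B2: IN[B2] = OUT[B1] = {b-a, c+f}

Answer: {b-a, c+f}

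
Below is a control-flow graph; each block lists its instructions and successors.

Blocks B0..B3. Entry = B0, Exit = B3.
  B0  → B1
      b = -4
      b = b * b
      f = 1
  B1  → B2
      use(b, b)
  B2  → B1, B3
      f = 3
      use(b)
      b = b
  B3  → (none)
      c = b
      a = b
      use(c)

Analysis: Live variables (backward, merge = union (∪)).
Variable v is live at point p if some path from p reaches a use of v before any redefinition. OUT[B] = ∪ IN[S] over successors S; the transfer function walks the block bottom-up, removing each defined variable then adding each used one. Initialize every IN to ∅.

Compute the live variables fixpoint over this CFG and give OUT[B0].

Answer: {b}

Working:
Converged values:
  B0:  IN={}  OUT={b}
  B1:  IN={b}  OUT={b}
  B2:  IN={b}  OUT={b}
  B3:  IN={b}  OUT={}

Merge at B0: OUT[B0] = IN[B1] = {b}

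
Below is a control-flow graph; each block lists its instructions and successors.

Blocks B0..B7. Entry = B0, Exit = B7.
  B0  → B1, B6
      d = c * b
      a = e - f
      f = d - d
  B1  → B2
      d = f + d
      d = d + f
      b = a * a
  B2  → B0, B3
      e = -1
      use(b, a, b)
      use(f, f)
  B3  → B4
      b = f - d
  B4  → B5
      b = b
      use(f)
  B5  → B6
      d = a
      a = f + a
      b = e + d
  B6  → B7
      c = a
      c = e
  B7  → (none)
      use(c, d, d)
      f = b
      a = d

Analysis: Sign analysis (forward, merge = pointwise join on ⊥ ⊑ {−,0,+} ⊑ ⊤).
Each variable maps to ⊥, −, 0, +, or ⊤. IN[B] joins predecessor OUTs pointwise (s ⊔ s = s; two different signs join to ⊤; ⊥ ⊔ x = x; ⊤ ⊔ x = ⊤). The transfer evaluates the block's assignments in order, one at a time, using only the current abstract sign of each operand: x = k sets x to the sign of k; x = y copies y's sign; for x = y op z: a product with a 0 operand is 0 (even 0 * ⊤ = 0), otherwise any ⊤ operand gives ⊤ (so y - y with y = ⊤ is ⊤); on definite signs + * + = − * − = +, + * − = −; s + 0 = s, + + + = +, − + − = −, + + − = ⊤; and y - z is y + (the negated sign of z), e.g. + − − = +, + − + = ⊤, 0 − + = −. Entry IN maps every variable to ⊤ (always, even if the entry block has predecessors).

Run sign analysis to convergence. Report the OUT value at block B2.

Answer: {a: ⊤, b: ⊤, c: ⊤, d: ⊤, e: -, f: ⊤}

Trace:
Per-block solution:
  B0: | IN=(all ⊤) | OUT=(all ⊤)
  B1: | IN=(all ⊤) | OUT=(all ⊤)
  B2: | IN=(all ⊤) | OUT={e:-; rest ⊤}
  B3: | IN={e:-; rest ⊤} | OUT={e:-; rest ⊤}
  B4: | IN={e:-; rest ⊤} | OUT={e:-; rest ⊤}
  B5: | IN={e:-; rest ⊤} | OUT={e:-; rest ⊤}
  B6: | IN=(all ⊤) | OUT=(all ⊤)
  B7: | IN=(all ⊤) | OUT=(all ⊤)

Merge at B2: IN[B2] = OUT[B1] = {a: ⊤, b: ⊤, c: ⊤, d: ⊤, e: ⊤, f: ⊤}
Applying B2's transfer function to that IN value gives OUT[B2] (row B2 above).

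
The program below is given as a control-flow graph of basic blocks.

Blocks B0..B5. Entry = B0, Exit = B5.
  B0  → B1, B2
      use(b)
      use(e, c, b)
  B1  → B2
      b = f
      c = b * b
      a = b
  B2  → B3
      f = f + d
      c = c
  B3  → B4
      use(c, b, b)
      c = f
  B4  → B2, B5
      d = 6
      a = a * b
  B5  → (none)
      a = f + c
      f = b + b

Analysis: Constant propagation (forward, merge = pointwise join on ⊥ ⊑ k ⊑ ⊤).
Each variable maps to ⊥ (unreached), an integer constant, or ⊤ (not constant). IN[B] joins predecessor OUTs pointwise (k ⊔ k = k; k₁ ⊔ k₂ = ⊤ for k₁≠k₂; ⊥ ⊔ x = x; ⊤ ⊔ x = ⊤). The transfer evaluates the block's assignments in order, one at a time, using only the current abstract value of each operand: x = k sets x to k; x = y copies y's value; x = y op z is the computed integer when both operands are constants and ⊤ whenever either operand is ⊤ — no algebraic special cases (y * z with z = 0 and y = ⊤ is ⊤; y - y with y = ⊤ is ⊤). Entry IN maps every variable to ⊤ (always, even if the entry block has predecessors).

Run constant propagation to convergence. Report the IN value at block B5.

Answer: {a: ⊤, b: ⊤, c: ⊤, d: 6, e: ⊤, f: ⊤}

Trace:
Fixpoint table:
  B0: | IN=(all ⊤) | OUT=(all ⊤)
  B1: | IN=(all ⊤) | OUT=(all ⊤)
  B2: | IN=(all ⊤) | OUT=(all ⊤)
  B3: | IN=(all ⊤) | OUT=(all ⊤)
  B4: | IN=(all ⊤) | OUT={d:6; rest ⊤}
  B5: | IN={d:6; rest ⊤} | OUT={d:6; rest ⊤}

Merge at B5: IN[B5] = OUT[B4] = {a: ⊤, b: ⊤, c: ⊤, d: 6, e: ⊤, f: ⊤}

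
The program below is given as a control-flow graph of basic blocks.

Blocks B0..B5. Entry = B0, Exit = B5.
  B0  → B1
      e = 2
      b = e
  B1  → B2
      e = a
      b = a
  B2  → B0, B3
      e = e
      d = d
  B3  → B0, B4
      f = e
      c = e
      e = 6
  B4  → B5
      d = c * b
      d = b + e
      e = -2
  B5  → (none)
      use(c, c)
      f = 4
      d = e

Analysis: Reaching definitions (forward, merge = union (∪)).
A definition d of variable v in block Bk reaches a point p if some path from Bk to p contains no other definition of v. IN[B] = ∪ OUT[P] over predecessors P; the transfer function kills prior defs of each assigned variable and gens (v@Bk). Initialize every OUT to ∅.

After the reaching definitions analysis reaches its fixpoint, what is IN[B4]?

Fixpoint table:
  B0: | IN={b@B1, c@B3, d@B2, e@B2, e@B3, f@B3} | OUT={b@B0, c@B3, d@B2, e@B0, f@B3}
  B1: | IN={b@B0, c@B3, d@B2, e@B0, f@B3} | OUT={b@B1, c@B3, d@B2, e@B1, f@B3}
  B2: | IN={b@B1, c@B3, d@B2, e@B1, f@B3} | OUT={b@B1, c@B3, d@B2, e@B2, f@B3}
  B3: | IN={b@B1, c@B3, d@B2, e@B2, f@B3} | OUT={b@B1, c@B3, d@B2, e@B3, f@B3}
  B4: | IN={b@B1, c@B3, d@B2, e@B3, f@B3} | OUT={b@B1, c@B3, d@B4, e@B4, f@B3}
  B5: | IN={b@B1, c@B3, d@B4, e@B4, f@B3} | OUT={b@B1, c@B3, d@B5, e@B4, f@B5}

Merge at B4: IN[B4] = OUT[B3] = {b@B1, c@B3, d@B2, e@B3, f@B3}

Answer: {b@B1, c@B3, d@B2, e@B3, f@B3}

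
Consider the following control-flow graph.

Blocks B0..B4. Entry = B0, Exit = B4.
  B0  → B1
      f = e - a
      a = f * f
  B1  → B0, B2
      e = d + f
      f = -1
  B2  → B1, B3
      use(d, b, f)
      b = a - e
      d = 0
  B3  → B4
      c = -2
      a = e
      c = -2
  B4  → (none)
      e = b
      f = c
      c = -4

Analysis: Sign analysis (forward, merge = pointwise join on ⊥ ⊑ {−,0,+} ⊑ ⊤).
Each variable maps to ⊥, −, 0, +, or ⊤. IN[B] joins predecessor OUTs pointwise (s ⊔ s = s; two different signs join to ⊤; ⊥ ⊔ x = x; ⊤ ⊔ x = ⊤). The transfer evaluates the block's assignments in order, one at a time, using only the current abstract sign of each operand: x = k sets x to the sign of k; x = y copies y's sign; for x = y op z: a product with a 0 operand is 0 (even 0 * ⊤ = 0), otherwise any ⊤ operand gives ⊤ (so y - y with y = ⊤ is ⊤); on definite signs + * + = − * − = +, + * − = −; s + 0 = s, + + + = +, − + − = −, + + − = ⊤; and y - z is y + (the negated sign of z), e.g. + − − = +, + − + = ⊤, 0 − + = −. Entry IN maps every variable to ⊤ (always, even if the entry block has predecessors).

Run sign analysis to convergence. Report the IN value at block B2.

Answer: {a: ⊤, b: ⊤, c: ⊤, d: ⊤, e: ⊤, f: -}

Trace:
Converged values:
  B0: | IN=(all ⊤) | OUT=(all ⊤)
  B1: | IN=(all ⊤) | OUT={f:-; rest ⊤}
  B2: | IN={f:-; rest ⊤} | OUT={d:0, f:-; rest ⊤}
  B3: | IN={d:0, f:-; rest ⊤} | OUT={c:-, d:0, f:-; rest ⊤}
  B4: | IN={c:-, d:0, f:-; rest ⊤} | OUT={c:-, d:0, f:-; rest ⊤}

Merge at B2: IN[B2] = OUT[B1] = {a: ⊤, b: ⊤, c: ⊤, d: ⊤, e: ⊤, f: -}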